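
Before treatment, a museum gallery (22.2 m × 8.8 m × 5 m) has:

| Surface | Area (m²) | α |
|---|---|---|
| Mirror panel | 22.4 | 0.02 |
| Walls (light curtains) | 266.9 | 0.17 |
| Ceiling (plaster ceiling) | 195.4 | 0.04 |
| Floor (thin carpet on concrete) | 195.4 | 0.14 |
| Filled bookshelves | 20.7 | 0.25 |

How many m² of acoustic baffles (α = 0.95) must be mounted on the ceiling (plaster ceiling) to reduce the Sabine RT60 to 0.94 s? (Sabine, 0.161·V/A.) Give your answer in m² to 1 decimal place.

Summing Sᵢαᵢ: 0.448 + 45.373 + 7.816 + 27.356 + 5.175 → A₁ = 86.168 sabins.
Required A₂ = 0.161·976.8/0.94 = 167.303 sabins.
Absorption to add: 167.303 − 86.168 = 81.135 sabins.
Net gain per m²: Δα = 0.95 − 0.04 = 0.91.
Panel area = 81.135 / 0.91 = 89.2 m².

89.2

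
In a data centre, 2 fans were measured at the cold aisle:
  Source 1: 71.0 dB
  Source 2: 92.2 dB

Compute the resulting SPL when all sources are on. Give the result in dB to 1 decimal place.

92.2 dB

Converting to relative power and adding: 10^(71.0/10) + 10^(92.2/10) = 1.672e+09.
Back to dB: 10·log₁₀ Σ = 92.2 dB.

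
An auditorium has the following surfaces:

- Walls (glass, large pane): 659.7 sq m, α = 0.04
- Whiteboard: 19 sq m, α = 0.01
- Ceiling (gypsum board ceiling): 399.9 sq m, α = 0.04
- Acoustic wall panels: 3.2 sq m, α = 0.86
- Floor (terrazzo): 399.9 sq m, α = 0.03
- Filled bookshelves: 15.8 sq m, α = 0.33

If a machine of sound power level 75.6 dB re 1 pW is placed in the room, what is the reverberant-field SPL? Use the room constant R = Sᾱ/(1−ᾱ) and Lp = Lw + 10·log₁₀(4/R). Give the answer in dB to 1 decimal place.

Σ(Sᵢαᵢ) = 659.7×0.04 + 19×0.01 + 399.9×0.04 + 3.2×0.86 + 399.9×0.03 + 15.8×0.33 = 62.537; total area S = 1497.5 sq m.
ᾱ = 0.0418, so room constant R = A/(1−ᾱ) = 65.265 sq m.
Lp = 75.6 + 10·log₁₀(4/65.265) = 75.6 + (-12.13) = 63.5 dB.

63.5 dB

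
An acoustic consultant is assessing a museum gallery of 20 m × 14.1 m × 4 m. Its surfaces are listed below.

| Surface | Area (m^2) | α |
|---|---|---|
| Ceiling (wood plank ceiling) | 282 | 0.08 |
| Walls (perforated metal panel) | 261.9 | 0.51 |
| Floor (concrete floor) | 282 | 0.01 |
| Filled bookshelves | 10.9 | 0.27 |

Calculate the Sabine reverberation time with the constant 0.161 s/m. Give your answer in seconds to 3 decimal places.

1.122 seconds

Total absorption A = 282*0.08 + 261.9*0.51 + 282*0.01 + 10.9*0.27
  = 22.560 + 133.569 + 2.820 + 2.943 = 161.892 m^2 sabins.
Volume V = 20 × 14.1 × 4 = 1128 m³.
RT60 = 0.161 · V / A = 0.161 × 1128 / 161.892 = 1.122 s.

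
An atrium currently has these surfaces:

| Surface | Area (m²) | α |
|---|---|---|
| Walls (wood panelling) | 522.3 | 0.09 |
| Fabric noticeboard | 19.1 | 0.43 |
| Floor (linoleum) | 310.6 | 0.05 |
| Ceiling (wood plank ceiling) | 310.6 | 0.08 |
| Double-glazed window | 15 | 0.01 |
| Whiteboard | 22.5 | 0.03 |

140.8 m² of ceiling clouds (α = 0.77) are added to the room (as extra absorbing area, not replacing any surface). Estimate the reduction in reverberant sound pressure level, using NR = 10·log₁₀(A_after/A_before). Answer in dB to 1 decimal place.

Summing Sᵢαᵢ: 47.007 + 8.213 + 15.530 + 24.848 + 0.150 + 0.675 → A_before = 96.423 sabins.
Added absorption = 140.8 × 0.77 = 108.416 sabins.
A_after = 96.423 + 108.416 = 204.839 sabins.
NR = 10·log₁₀(204.839/96.423) = 3.3 dB.

3.3 dB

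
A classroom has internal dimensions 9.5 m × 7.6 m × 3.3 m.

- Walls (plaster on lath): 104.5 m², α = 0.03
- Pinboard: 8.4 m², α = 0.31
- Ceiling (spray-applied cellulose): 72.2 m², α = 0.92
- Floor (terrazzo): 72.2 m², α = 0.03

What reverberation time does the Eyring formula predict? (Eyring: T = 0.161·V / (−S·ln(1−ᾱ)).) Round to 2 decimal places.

S = Σ Sᵢ = 257.3 m².
Σ(Sᵢαᵢ) = 104.5·0.03 + 8.4·0.31 + 72.2·0.92 + 72.2·0.03 = 74.329.
Mean coefficient ᾱ = A/S = 0.2889.
Eyring denominator: −S ln(1−ᾱ) = 87.724.
V = 9.5 × 7.6 × 3.3 = 238.26 m³.
T = 0.161·V/[−S·ln(1−ᾱ)] = 0.161·238.26/87.724 = 0.44 s.

0.44 s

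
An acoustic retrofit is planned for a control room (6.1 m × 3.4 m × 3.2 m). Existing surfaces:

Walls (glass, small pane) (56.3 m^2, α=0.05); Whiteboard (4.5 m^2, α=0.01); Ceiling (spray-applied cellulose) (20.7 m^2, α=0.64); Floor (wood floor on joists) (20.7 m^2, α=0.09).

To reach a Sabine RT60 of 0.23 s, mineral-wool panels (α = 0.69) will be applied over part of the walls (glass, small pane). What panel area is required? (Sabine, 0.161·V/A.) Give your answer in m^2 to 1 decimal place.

44.5

Total absorption A₁ = 56.3×0.05 + 4.5×0.01 + 20.7×0.64 + 20.7×0.09
  = 2.815 + 0.045 + 13.248 + 1.863 = 17.971 m^2 sabins.
Required A₂ = 0.161·66.368/0.23 = 46.458 sabins.
Absorption to add: 46.458 − 17.971 = 28.487 sabins.
Each m^2 of panel replacing the walls (glass, small pane) adds (0.69 − 0.05) = 0.64 sabins.
Area = ΔA/Δα = 28.487/0.64 = 44.5 m^2.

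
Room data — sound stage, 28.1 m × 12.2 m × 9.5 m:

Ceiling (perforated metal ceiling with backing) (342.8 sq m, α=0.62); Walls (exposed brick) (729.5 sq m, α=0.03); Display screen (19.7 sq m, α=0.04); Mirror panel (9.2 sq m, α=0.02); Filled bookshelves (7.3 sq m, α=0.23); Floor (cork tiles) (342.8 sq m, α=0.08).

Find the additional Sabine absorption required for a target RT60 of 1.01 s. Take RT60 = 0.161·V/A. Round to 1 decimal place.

254.7 sabins

Equivalent absorption area: A₁ = 342.8×0.62 + 729.5×0.03 + 19.7×0.04 + 9.2×0.02 + 7.3×0.23 + 342.8×0.08 = 264.496 sq m.
For T = 1.01 s, need A₂ = 0.161·V/T = 0.161·3256.79/1.01 = 519.152 sabins.
Shortfall: 519.152 − 264.496 = 254.7 sabins.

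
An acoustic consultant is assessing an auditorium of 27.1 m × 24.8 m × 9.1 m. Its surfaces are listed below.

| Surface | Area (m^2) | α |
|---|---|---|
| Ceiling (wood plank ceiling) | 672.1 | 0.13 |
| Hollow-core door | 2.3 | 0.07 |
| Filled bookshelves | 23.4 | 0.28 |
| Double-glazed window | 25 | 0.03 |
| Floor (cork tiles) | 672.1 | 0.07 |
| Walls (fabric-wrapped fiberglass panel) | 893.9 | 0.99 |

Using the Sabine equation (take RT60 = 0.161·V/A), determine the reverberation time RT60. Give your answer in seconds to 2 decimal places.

Total absorption A = 672.1×0.13 + 2.3×0.07 + 23.4×0.28 + 25×0.03 + 672.1×0.07 + 893.9×0.99
  = 87.373 + 0.161 + 6.552 + 0.750 + 47.047 + 884.961 = 1026.844 m^2 sabins.
V = 27.1·24.8·9.1 = 6115.928 m³.
T = 0.161 V/A = 0.161·6115.928/1026.844 = 0.96 s.

0.96 s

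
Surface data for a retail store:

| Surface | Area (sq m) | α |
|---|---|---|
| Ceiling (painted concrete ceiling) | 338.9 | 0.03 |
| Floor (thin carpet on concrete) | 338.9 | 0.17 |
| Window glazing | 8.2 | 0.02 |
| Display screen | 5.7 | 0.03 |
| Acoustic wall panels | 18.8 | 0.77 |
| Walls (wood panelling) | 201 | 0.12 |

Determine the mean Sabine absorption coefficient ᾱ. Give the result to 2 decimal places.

Total surface area S = 911.5 sq m.
Σ(Sᵢαᵢ) = 338.9×0.03 + 338.9×0.17 + 8.2×0.02 + 5.7×0.03 + 18.8×0.77 + 201×0.12 = 106.711.
ᾱ = 106.711 / 911.5 = 0.12.

0.12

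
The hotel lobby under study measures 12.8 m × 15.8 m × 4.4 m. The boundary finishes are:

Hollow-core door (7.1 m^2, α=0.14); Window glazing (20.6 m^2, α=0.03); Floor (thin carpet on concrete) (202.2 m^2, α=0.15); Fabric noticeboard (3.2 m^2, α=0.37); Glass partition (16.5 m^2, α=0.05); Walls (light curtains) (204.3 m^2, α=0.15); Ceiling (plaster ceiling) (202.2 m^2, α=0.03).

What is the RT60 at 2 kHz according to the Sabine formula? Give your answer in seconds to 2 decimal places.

A = Σ Sᵢαᵢ = 7.1*0.14 + 20.6*0.03 + 202.2*0.15 + 3.2*0.37 + 16.5*0.05 + 204.3*0.15 + 202.2*0.03 = 70.662 sabins.
Volume V = 12.8 × 15.8 × 4.4 = 889.856 m³.
Sabine: RT60 = 0.161 × 889.856 / 70.662 = 2.03 s.

2.03 s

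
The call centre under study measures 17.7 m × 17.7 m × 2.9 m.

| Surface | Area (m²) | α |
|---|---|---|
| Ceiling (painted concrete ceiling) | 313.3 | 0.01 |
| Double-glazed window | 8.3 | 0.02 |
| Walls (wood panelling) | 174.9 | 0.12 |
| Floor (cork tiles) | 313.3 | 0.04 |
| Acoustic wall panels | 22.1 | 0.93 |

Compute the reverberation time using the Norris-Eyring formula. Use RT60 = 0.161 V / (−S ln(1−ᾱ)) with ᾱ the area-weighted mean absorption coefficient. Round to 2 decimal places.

Total surface area S = 313.3 + 8.3 + 174.9 + 313.3 + 22.1 = 831.9 m².
Absorption A = 313.3·0.01 + 8.3·0.02 + 174.9·0.12 + 313.3·0.04 + 22.1·0.93 = 57.372 sabins.
ᾱ = 57.372 / 831.9 = 0.0690.
−S·ln(1−ᾱ) = −831.9 × ln(1 − 0.0690) = 59.478.
V = 17.7 × 17.7 × 2.9 = 908.541 m³.
T = 0.161·V/[−S·ln(1−ᾱ)] = 0.161·908.541/59.478 = 2.46 s.

2.46 sec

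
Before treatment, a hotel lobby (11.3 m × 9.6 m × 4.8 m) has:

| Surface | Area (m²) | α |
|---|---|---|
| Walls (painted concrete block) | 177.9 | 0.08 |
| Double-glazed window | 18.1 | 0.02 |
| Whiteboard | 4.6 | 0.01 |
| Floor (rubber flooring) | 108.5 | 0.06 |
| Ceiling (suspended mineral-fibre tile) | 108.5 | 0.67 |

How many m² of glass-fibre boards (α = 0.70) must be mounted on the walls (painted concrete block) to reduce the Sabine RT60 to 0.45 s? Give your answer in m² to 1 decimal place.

149.1

Total absorption A₁ = 177.9×0.08 + 18.1×0.02 + 4.6×0.01 + 108.5×0.06 + 108.5×0.67
  = 14.232 + 0.362 + 0.046 + 6.510 + 72.695 = 93.845 m² sabins.
Required A₂ = 0.161·520.704/0.45 = 186.296 sabins.
ΔA needed = 186.296 − 93.845 = 92.451 sabins.
Net gain per m²: Δα = 0.70 − 0.08 = 0.62.
Panel area = 92.451 / 0.62 = 149.1 m².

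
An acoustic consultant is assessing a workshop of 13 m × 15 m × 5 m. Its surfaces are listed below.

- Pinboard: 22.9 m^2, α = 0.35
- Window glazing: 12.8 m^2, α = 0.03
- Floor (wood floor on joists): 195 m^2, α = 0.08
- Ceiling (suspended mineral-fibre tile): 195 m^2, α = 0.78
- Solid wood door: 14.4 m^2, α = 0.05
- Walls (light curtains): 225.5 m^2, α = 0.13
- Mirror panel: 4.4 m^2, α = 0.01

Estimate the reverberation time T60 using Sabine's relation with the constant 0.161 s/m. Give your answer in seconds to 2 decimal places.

Equivalent absorption area: A = 22.9*0.35 + 12.8*0.03 + 195*0.08 + 195*0.78 + 14.4*0.05 + 225.5*0.13 + 4.4*0.01 = 206.178 m^2.
Room volume: 975 m³.
RT60 = 0.161 · V / A = 0.161 × 975 / 206.178 = 0.76 s.

0.76 s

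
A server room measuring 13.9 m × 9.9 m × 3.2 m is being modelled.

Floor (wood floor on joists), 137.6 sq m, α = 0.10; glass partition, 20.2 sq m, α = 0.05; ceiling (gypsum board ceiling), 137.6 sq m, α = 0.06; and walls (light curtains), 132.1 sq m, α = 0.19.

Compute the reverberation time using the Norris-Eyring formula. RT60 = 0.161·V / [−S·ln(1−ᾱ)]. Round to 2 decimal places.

1.39 s

S = Σ Sᵢ = 427.5 sq m.
Absorption A = 137.6×0.10 + 20.2×0.05 + 137.6×0.06 + 132.1×0.19 = 48.125 sabins.
ᾱ = 48.125 / 427.5 = 0.1126.
Eyring denominator: −S ln(1−ᾱ) = 51.069.
V = 13.9 × 9.9 × 3.2 = 440.352 m³.
T = 0.161·V/[−S·ln(1−ᾱ)] = 0.161·440.352/51.069 = 1.39 s.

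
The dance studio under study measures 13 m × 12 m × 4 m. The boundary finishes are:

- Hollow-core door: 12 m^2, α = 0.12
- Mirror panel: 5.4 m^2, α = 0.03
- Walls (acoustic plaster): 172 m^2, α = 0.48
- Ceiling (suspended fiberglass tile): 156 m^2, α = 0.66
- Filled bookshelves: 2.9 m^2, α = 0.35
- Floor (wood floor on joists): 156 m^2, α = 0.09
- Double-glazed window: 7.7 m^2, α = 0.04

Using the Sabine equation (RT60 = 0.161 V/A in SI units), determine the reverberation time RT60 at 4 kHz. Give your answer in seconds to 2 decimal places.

0.50 s

A = Σ Sᵢαᵢ = 12×0.12 + 5.4×0.03 + 172×0.48 + 156×0.66 + 2.9×0.35 + 156×0.09 + 7.7×0.04 = 202.485 sabins.
Room volume: 624 m³.
Sabine: RT60 = 0.161 × 624 / 202.485 = 0.50 s.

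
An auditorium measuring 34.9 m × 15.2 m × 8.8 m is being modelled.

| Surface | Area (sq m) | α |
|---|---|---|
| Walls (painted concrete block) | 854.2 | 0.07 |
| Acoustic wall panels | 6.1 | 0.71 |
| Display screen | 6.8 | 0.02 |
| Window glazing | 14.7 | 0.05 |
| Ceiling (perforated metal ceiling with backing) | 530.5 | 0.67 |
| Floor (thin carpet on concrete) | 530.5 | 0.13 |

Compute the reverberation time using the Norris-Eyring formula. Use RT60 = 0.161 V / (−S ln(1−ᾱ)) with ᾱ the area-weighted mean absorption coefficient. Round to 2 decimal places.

1.33 seconds

Total surface area S = 854.2 + 6.1 + 6.8 + 14.7 + 530.5 + 530.5 = 1942.8 sq m.
Σ(Sᵢαᵢ) = 854.2×0.07 + 6.1×0.71 + 6.8×0.02 + 14.7×0.05 + 530.5×0.67 + 530.5×0.13 = 489.396.
Mean coefficient ᾱ = A/S = 0.2519.
−S·ln(1−ᾱ) = −1942.8 × ln(1 − 0.2519) = 563.837.
V = 34.9 × 15.2 × 8.8 = 4668.224 m³.
T = 0.161·V/[−S·ln(1−ᾱ)] = 0.161·4668.224/563.837 = 1.33 s.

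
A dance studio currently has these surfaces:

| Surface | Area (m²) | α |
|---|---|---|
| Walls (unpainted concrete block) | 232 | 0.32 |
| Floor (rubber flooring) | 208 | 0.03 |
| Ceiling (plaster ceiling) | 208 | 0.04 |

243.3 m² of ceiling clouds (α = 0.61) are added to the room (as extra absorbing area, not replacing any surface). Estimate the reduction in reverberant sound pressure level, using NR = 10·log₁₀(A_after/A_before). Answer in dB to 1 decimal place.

4.3 dB

Total absorption A_before = 232×0.32 + 208×0.03 + 208×0.04
  = 74.240 + 6.240 + 8.320 = 88.800 m² sabins.
Treatment contributes 243.3·0.61 = 148.413 sabins.
A_after = 88.800 + 148.413 = 237.213 sabins.
NR = 10·log₁₀(237.213/88.800) = 4.3 dB.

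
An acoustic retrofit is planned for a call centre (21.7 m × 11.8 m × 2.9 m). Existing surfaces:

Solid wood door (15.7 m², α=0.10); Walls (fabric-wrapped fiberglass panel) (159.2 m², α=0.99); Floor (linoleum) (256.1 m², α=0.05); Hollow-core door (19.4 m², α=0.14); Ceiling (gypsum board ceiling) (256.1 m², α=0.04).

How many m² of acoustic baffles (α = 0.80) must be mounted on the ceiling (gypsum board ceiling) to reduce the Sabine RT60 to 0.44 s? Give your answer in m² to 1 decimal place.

Summing Sᵢαᵢ: 1.570 + 157.608 + 12.805 + 2.716 + 10.244 → A₁ = 184.943 sabins.
Required A₂ = 0.161·742.574/0.44 = 271.715 sabins.
ΔA needed = 271.715 − 184.943 = 86.772 sabins.
Each m² of panel replacing the ceiling (gypsum board ceiling) adds (0.80 − 0.04) = 0.76 sabins.
Area = ΔA/Δα = 86.772/0.76 = 114.2 m².

114.2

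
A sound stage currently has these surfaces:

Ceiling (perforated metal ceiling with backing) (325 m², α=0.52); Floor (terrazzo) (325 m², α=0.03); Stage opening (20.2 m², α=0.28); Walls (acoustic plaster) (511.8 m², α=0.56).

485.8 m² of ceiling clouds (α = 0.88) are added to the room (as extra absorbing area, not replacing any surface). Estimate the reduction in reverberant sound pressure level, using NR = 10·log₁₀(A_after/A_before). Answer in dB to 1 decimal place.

2.8 dB

Summing Sᵢαᵢ: 169.000 + 9.750 + 5.656 + 286.608 → A_before = 471.014 sabins.
Treatment contributes 485.8·0.88 = 427.504 sabins.
A_after = 471.014 + 427.504 = 898.518 sabins.
NR = 10·log₁₀(898.518/471.014) = 2.8 dB.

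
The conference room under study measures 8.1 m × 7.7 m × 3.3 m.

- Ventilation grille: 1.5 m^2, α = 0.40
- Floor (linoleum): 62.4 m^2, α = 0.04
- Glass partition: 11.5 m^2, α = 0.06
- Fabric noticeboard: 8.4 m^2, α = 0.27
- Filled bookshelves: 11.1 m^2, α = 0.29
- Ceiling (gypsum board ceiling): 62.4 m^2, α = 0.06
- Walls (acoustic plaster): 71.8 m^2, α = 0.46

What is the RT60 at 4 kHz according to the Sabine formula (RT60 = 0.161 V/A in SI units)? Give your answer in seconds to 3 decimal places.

0.720 sec

Summing Sᵢαᵢ: 0.600 + 2.496 + 0.690 + 2.268 + 3.219 + 3.744 + 33.028 → A = 46.045 sabins.
Volume V = 8.1 × 7.7 × 3.3 = 205.821 m³.
RT60 = 0.161 · V / A = 0.161 × 205.821 / 46.045 = 0.720 s.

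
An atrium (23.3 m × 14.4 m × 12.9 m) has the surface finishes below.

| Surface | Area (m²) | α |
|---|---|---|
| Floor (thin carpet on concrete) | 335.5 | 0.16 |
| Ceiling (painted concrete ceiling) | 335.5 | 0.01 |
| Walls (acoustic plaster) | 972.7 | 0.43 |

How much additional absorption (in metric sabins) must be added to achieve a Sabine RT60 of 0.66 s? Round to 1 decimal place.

Equivalent absorption area: A₁ = 335.5·0.16 + 335.5·0.01 + 972.7·0.43 = 475.296 m².
For T = 0.66 s, need A₂ = 0.161·V/T = 0.161·4328.208/0.66 = 1055.820 sabins.
Shortfall: 1055.820 − 475.296 = 580.5 sabins.

580.5 sabins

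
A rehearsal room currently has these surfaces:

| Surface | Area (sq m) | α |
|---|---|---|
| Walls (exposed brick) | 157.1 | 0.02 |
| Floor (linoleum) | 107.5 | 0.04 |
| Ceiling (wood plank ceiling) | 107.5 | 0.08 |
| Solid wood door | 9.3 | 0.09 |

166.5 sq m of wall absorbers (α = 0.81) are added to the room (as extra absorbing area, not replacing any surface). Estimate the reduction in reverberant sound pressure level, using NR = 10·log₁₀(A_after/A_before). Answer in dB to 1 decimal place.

A_before = Σ Sᵢαᵢ = 157.1×0.02 + 107.5×0.04 + 107.5×0.08 + 9.3×0.09 = 16.879 sabins.
Added absorption = 166.5 × 0.81 = 134.865 sabins.
A_after = 16.879 + 134.865 = 151.744 sabins.
NR = 10·log₁₀(151.744/16.879) = 9.5 dB.

9.5 dB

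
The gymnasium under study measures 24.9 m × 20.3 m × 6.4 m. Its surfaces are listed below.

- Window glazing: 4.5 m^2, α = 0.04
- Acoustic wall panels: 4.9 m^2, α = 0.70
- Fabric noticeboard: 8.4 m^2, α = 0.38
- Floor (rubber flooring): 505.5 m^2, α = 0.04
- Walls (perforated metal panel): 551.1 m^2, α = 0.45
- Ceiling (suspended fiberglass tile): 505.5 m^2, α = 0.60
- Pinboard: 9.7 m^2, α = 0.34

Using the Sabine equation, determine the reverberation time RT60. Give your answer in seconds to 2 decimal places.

0.90 sec

Total absorption A = 4.5*0.04 + 4.9*0.70 + 8.4*0.38 + 505.5*0.04 + 551.1*0.45 + 505.5*0.60 + 9.7*0.34
  = 0.180 + 3.430 + 3.192 + 20.220 + 247.995 + 303.300 + 3.298 = 581.615 m^2 sabins.
V = 24.9·20.3·6.4 = 3235.008 m³.
T = 0.161 V/A = 0.161·3235.008/581.615 = 0.90 s.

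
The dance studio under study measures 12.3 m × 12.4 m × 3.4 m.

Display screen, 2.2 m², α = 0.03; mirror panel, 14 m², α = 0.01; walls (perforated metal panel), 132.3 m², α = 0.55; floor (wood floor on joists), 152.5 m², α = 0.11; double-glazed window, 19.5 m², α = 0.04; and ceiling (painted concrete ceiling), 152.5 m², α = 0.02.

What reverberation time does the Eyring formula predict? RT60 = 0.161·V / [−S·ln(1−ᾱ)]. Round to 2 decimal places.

S = Σ Sᵢ = 473.0 m².
Absorption A = 2.2·0.03 + 14·0.01 + 132.3·0.55 + 152.5·0.11 + 19.5·0.04 + 152.5·0.02 = 93.576 sabins.
ᾱ = 93.576 / 473.0 = 0.1978.
−S·ln(1−ᾱ) = −473.0 × ln(1 − 0.1978) = 104.248.
V = 12.3 × 12.4 × 3.4 = 518.568 m³.
T = 0.161·V/[−S·ln(1−ᾱ)] = 0.161·518.568/104.248 = 0.80 s.

0.80 s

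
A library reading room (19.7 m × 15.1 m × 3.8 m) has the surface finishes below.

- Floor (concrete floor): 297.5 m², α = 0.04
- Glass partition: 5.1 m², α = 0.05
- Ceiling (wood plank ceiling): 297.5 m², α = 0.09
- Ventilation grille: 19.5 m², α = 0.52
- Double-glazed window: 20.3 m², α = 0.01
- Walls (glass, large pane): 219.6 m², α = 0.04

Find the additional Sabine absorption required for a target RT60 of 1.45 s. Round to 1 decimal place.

Total absorption A₁ = 297.5*0.04 + 5.1*0.05 + 297.5*0.09 + 19.5*0.52 + 20.3*0.01 + 219.6*0.04
  = 11.900 + 0.255 + 26.775 + 10.140 + 0.203 + 8.784 = 58.057 m² sabins.
For T = 1.45 s, need A₂ = 0.161·V/T = 0.161·1130.386/1.45 = 125.512 sabins.
Shortfall: 125.512 − 58.057 = 67.5 sabins.

67.5 sabins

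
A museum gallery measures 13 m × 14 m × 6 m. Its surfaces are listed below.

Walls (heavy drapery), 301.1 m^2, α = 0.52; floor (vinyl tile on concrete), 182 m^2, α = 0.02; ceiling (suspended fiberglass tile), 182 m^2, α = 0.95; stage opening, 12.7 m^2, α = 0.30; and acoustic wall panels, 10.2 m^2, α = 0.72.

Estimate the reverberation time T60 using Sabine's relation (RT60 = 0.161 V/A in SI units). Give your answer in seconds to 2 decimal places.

0.51 sec

Summing Sᵢαᵢ: 156.572 + 3.640 + 172.900 + 3.810 + 7.344 → A = 344.266 sabins.
V = 13·14·6 = 1092 m³.
T = 0.161 V/A = 0.161·1092/344.266 = 0.51 s.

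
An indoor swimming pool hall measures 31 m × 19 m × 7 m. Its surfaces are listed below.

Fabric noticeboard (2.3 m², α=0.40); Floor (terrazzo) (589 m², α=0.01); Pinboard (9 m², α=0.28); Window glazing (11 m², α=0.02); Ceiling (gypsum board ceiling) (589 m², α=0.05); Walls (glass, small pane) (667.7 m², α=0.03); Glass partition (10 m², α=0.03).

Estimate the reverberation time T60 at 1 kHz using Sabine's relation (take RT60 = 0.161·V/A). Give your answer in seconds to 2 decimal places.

Summing Sᵢαᵢ: 0.920 + 5.890 + 2.520 + 0.220 + 29.450 + 20.031 + 0.300 → A = 59.331 sabins.
V = 31·19·7 = 4123 m³.
Sabine: RT60 = 0.161 × 4123 / 59.331 = 11.19 s.

11.19 s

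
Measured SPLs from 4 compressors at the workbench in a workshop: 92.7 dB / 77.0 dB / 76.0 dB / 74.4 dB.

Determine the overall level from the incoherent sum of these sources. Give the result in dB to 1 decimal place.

Converting to relative power and adding: 10^(92.7/10) + 10^(77.0/10) + 10^(76.0/10) + 10^(74.4/10) = 1.98e+09.
Combined level = 10 log₁₀(1.98e+09) = 93.0 dB.

93.0 dB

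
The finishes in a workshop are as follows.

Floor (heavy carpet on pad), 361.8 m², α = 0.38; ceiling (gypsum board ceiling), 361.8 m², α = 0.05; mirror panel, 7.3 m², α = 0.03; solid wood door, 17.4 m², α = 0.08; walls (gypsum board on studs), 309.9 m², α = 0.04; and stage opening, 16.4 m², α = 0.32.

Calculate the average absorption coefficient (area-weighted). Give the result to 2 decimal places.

0.16

Total surface area S = 1074.6 m².
Σ(Sᵢαᵢ) = 361.8×0.38 + 361.8×0.05 + 7.3×0.03 + 17.4×0.08 + 309.9×0.04 + 16.4×0.32 = 174.829.
ᾱ = A/S = 0.16.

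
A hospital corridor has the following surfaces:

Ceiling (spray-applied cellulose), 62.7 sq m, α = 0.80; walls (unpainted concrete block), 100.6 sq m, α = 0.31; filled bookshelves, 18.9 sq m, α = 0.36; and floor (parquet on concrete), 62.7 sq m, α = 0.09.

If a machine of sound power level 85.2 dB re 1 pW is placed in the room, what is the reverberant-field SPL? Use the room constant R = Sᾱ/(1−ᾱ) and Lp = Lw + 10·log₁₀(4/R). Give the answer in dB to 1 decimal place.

Σ(Sᵢαᵢ) = 62.7·0.80 + 100.6·0.31 + 18.9·0.36 + 62.7·0.09 = 93.793; total area S = 244.9 sq m.
ᾱ = 93.793/244.9 = 0.3830; R = Sᾱ/(1−ᾱ) = 93.793/(1−0.3830) = 152.015 sq m.
Lp = 85.2 + 10·log₁₀(4/152.015) = 85.2 + (-15.80) = 69.4 dB.

69.4 dB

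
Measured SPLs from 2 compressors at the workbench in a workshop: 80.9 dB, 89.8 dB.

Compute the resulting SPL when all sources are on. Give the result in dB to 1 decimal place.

Converting to relative power and adding: 10^(80.9/10) + 10^(89.8/10) = 1.078e+09.
L_total = 10·log₁₀(1.078e+09) = 90.3 dB.

90.3 dB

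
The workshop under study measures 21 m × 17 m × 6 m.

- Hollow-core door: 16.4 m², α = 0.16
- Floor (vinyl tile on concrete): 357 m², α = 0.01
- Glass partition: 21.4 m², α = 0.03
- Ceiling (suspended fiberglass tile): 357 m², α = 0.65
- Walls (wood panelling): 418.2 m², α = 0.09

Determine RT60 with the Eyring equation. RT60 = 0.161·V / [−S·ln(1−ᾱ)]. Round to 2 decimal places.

S = Σ Sᵢ = 1170.0 m².
Σ(Sᵢαᵢ) = 16.4×0.16 + 357×0.01 + 21.4×0.03 + 357×0.65 + 418.2×0.09 = 276.524.
ᾱ = 276.524 / 1170.0 = 0.2363.
Eyring denominator: −S ln(1−ᾱ) = 315.409.
V = 21 × 17 × 6 = 2142 m³.
RT60 = 0.161 × 2142 / 315.409 = 1.09 s.

1.09 sec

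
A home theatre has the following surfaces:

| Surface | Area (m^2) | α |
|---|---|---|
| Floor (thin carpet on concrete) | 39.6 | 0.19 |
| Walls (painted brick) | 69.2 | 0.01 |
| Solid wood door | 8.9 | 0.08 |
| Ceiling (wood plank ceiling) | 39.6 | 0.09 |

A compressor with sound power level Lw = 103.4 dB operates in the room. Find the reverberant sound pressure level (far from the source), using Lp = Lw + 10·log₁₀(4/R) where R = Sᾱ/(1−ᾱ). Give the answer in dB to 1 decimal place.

A = 12.492 sabins; S = 157.3 m^2.
ᾱ = 0.0794, so room constant R = A/(1−ᾱ) = 13.569 m^2.
Lp = Lw + 10 log₁₀(4/R) = 103.4 -5.30 = 98.1 dB.

98.1 dB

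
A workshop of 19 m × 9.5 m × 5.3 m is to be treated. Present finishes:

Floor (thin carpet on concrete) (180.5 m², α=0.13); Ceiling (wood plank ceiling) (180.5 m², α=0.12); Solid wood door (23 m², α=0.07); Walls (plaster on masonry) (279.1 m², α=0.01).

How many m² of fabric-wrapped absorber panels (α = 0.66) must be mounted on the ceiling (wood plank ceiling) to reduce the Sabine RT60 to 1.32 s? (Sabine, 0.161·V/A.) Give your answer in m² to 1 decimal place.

124.4

Total absorption A₁ = 180.5×0.13 + 180.5×0.12 + 23×0.07 + 279.1×0.01
  = 23.465 + 21.660 + 1.610 + 2.791 = 49.526 m² sabins.
V = 956.65 m³. Target absorption A₂ = 0.161 × 956.65 / 1.32 = 116.682 sabins.
Absorption to add: 116.682 − 49.526 = 67.156 sabins.
Net gain per m²: Δα = 0.66 − 0.12 = 0.54.
Area = ΔA/Δα = 67.156/0.54 = 124.4 m².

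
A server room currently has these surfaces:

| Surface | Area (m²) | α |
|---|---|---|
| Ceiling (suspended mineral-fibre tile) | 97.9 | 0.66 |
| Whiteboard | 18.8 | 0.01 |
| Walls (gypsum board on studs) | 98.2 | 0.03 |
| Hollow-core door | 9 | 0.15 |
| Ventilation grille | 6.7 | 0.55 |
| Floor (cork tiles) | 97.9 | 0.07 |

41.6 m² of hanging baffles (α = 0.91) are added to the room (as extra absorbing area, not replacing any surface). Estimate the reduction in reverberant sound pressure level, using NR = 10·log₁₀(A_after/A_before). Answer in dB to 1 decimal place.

Summing Sᵢαᵢ: 64.614 + 0.188 + 2.946 + 1.350 + 3.685 + 6.853 → A_before = 79.636 sabins.
Treatment contributes 41.6·0.91 = 37.856 sabins.
A_after = 79.636 + 37.856 = 117.492 sabins.
NR = 10·log₁₀(117.492/79.636) = 1.7 dB.

1.7 dB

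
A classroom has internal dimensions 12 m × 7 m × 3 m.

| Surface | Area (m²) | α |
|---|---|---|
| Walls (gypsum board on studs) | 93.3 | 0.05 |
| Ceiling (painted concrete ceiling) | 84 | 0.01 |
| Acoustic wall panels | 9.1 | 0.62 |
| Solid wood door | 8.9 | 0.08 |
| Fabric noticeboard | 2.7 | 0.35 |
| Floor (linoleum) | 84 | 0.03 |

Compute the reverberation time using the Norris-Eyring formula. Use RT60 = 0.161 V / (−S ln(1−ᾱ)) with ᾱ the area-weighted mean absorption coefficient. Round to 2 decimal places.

2.58 sec

Total surface area S = 93.3 + 84 + 9.1 + 8.9 + 2.7 + 84 = 282.0 m².
Σ(Sᵢαᵢ) = 93.3·0.05 + 84·0.01 + 9.1·0.62 + 8.9·0.08 + 2.7·0.35 + 84·0.03 = 15.324.
ᾱ = 15.324 / 282.0 = 0.0543.
Eyring denominator: −S ln(1−ᾱ) = 15.744.
V = 12 × 7 × 3 = 252 m³.
T = 0.161·V/[−S·ln(1−ᾱ)] = 0.161·252/15.744 = 2.58 s.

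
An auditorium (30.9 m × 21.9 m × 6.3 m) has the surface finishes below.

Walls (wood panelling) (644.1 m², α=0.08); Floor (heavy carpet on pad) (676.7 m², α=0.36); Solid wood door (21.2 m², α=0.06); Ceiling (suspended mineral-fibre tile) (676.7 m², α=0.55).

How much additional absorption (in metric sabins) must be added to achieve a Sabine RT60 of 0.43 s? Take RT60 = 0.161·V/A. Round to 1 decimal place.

Summing Sᵢαᵢ: 51.528 + 243.612 + 1.272 + 372.185 → A₁ = 668.597 sabins.
For T = 0.43 s, need A₂ = 0.161·V/T = 0.161·4263.273/0.43 = 1596.249 sabins.
Shortfall: 1596.249 − 668.597 = 927.7 sabins.

927.7 sabins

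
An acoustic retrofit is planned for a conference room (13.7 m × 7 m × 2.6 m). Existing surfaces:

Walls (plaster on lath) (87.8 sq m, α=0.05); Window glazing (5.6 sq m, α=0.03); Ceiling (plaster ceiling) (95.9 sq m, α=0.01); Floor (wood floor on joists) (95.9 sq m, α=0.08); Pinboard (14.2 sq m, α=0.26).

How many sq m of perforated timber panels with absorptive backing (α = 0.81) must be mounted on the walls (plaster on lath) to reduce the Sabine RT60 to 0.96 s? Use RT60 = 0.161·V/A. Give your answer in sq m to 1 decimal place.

Summing Sᵢαᵢ: 4.390 + 0.168 + 0.959 + 7.672 + 3.692 → A₁ = 16.881 sabins.
V = 249.34 m³. Target absorption A₂ = 0.161 × 249.34 / 0.96 = 41.816 sabins.
Absorption to add: 41.816 − 16.881 = 24.935 sabins.
Net gain per sq m: Δα = 0.81 − 0.05 = 0.76.
Area = ΔA/Δα = 24.935/0.76 = 32.8 sq m.

32.8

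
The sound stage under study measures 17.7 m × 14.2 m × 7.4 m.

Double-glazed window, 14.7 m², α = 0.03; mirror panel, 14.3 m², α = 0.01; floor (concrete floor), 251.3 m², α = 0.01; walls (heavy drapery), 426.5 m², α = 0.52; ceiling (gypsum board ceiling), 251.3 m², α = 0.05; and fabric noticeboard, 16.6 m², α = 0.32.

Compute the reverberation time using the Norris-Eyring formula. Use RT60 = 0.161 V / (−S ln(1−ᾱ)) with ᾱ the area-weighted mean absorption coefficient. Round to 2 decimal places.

1.07 s

S = Σ Sᵢ = 974.7 m².
Absorption A = 14.7×0.03 + 14.3×0.01 + 251.3×0.01 + 426.5×0.52 + 251.3×0.05 + 16.6×0.32 = 242.754 sabins.
ᾱ = 242.754 / 974.7 = 0.2491.
−S·ln(1−ᾱ) = −974.7 × ln(1 − 0.2491) = 279.235.
V = 17.7 × 14.2 × 7.4 = 1859.916 m³.
RT60 = 0.161 × 1859.916 / 279.235 = 1.07 s.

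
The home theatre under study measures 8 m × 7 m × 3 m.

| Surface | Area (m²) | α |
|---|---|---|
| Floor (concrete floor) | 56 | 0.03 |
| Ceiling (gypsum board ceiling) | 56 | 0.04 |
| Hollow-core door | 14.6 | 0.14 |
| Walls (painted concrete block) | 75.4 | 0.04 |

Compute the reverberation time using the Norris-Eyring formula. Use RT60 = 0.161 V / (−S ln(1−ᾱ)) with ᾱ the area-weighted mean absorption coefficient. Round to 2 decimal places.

Total surface area S = 56 + 56 + 14.6 + 75.4 = 202.0 m².
Absorption A = 56×0.03 + 56×0.04 + 14.6×0.14 + 75.4×0.04 = 8.980 sabins.
ᾱ = 8.980 / 202.0 = 0.0445.
Eyring denominator: −S ln(1−ᾱ) = 9.195.
V = 8 × 7 × 3 = 168 m³.
T = 0.161·V/[−S·ln(1−ᾱ)] = 0.161·168/9.195 = 2.94 s.

2.94 sec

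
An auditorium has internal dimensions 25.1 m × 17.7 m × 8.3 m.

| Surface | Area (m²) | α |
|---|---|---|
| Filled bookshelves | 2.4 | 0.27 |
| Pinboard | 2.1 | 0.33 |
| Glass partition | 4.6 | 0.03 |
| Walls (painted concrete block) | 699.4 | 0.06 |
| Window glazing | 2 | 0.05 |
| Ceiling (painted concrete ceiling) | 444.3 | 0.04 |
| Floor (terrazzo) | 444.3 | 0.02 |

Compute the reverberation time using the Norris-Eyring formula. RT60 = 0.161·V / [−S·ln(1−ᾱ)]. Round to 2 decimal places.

S = Σ Sᵢ = 1599.1 m².
Σ(Sᵢαᵢ) = 2.4·0.27 + 2.1·0.33 + 4.6·0.03 + 699.4·0.06 + 2·0.05 + 444.3·0.04 + 444.3·0.02 = 70.201.
Mean coefficient ᾱ = A/S = 0.0439.
Eyring denominator: −S ln(1−ᾱ) = 71.788.
V = 25.1 × 17.7 × 8.3 = 3687.441 m³.
RT60 = 0.161 × 3687.441 / 71.788 = 8.27 s.

8.27 s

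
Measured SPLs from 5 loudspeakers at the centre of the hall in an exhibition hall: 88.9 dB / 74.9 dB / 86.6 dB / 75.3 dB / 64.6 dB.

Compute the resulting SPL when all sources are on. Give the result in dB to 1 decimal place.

91.1 dB

Converting to relative power and adding: 10^(88.9/10) + 10^(74.9/10) + 10^(86.6/10) + 10^(75.3/10) + 10^(64.6/10) = 1.301e+09.
Combined level = 10 log₁₀(1.301e+09) = 91.1 dB.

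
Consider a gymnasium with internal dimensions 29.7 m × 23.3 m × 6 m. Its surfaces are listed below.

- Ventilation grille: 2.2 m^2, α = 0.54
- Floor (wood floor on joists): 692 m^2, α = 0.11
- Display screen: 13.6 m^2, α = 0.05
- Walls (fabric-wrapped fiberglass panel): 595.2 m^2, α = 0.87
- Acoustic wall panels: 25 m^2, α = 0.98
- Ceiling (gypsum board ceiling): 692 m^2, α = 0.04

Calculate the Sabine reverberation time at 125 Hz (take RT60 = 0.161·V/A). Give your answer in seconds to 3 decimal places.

1.032 seconds

A = Σ Sᵢαᵢ = 2.2*0.54 + 692*0.11 + 13.6*0.05 + 595.2*0.87 + 25*0.98 + 692*0.04 = 647.992 sabins.
Room volume: 4152.06 m³.
RT60 = 0.161 · V / A = 0.161 × 4152.06 / 647.992 = 1.032 s.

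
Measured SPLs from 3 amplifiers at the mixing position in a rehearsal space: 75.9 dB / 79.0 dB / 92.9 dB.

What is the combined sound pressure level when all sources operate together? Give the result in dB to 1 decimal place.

93.2 dB

Converting to relative power and adding: 10^(75.9/10) + 10^(79.0/10) + 10^(92.9/10) = 2.068e+09.
L_total = 10·log₁₀(2.068e+09) = 93.2 dB.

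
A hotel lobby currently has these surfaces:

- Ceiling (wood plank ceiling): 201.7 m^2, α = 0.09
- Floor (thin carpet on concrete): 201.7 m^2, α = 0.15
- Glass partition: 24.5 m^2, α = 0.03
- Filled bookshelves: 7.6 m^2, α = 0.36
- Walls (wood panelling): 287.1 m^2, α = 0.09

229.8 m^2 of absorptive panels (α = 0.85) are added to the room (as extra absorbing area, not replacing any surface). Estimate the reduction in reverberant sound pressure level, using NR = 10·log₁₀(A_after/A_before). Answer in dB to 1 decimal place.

5.5 dB

Summing Sᵢαᵢ: 18.153 + 30.255 + 0.735 + 2.736 + 25.839 → A_before = 77.718 sabins.
Treatment contributes 229.8·0.85 = 195.330 sabins.
A_after = 77.718 + 195.330 = 273.048 sabins.
Reduction = 10 log₁₀(A_after/A_before) = 10 log₁₀(3.5133) = 5.5 dB.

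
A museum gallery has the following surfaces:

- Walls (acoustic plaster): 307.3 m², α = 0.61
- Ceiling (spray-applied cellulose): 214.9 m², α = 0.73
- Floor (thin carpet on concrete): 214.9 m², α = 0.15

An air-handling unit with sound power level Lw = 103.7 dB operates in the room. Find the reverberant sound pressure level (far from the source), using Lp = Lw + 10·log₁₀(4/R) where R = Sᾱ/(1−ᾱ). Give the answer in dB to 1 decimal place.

80.9 dB

A = 376.565 sabins; S = 737.1 m².
ᾱ = 0.5109, so room constant R = A/(1−ᾱ) = 769.914 m².
Lp = 103.7 + 10·log₁₀(4/769.914) = 103.7 + (-22.84) = 80.9 dB.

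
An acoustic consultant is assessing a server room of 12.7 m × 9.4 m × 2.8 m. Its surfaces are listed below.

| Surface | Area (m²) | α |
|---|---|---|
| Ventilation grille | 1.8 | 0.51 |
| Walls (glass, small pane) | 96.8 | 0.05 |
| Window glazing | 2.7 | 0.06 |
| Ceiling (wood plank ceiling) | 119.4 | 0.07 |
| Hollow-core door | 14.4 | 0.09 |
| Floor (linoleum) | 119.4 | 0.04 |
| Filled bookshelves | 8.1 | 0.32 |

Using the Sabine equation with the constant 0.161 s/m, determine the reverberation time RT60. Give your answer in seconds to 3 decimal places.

2.346 s

Summing Sᵢαᵢ: 0.918 + 4.840 + 0.162 + 8.358 + 1.296 + 4.776 + 2.592 → A = 22.942 sabins.
V = 12.7·9.4·2.8 = 334.264 m³.
RT60 = 0.161 · V / A = 0.161 × 334.264 / 22.942 = 2.346 s.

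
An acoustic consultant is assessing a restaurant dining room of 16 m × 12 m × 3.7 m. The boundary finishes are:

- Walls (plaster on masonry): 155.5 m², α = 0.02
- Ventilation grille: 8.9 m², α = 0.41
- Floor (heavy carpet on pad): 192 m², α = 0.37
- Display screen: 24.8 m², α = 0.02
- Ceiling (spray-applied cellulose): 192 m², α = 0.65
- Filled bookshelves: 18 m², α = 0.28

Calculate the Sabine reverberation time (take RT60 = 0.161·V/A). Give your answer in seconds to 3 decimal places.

0.550 s

A = Σ Sᵢαᵢ = 155.5×0.02 + 8.9×0.41 + 192×0.37 + 24.8×0.02 + 192×0.65 + 18×0.28 = 208.135 sabins.
Room volume: 710.4 m³.
T = 0.161 V/A = 0.161·710.4/208.135 = 0.550 s.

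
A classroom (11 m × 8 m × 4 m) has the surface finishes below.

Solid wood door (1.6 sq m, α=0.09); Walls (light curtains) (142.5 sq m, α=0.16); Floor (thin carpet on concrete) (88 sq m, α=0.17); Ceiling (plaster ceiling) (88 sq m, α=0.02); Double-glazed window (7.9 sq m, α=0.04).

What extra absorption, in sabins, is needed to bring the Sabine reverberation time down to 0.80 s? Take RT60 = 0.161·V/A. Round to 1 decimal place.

30.9 sabins

A₁ = Σ Sᵢαᵢ = 1.6·0.09 + 142.5·0.16 + 88·0.17 + 88·0.02 + 7.9·0.04 = 39.980 sabins.
Target A₂ = 0.161·352/0.80 = 70.840 sabins (V = 352 m³).
ΔA = A₂ − A₁ = 70.840 − 39.980 = 30.9 sabins.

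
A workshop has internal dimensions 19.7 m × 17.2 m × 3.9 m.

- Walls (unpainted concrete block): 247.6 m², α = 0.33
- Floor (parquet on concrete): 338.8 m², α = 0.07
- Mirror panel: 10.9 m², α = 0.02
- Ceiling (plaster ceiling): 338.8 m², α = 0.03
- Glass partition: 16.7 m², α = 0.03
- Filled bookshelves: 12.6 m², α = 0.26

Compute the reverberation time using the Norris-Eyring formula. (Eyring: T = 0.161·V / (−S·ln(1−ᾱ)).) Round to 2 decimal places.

Total surface area S = 247.6 + 338.8 + 10.9 + 338.8 + 16.7 + 12.6 = 965.4 m².
Σ(Sᵢαᵢ) = 247.6·0.33 + 338.8·0.07 + 10.9·0.02 + 338.8·0.03 + 16.7·0.03 + 12.6·0.26 = 119.583.
ᾱ = 119.583 / 965.4 = 0.1239.
Eyring denominator: −S ln(1−ᾱ) = 127.698.
V = 19.7 × 17.2 × 3.9 = 1321.476 m³.
RT60 = 0.161 × 1321.476 / 127.698 = 1.67 s.

1.67 s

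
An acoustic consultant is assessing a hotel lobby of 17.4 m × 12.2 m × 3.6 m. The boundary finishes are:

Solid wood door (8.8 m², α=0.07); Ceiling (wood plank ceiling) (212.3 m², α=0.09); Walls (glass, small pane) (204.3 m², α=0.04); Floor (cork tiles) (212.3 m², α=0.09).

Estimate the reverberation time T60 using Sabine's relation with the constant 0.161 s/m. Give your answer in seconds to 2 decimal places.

Total absorption A = 8.8·0.07 + 212.3·0.09 + 204.3·0.04 + 212.3·0.09
  = 0.616 + 19.107 + 8.172 + 19.107 = 47.002 m² sabins.
V = 17.4·12.2·3.6 = 764.208 m³.
Sabine: RT60 = 0.161 × 764.208 / 47.002 = 2.62 s.

2.62 s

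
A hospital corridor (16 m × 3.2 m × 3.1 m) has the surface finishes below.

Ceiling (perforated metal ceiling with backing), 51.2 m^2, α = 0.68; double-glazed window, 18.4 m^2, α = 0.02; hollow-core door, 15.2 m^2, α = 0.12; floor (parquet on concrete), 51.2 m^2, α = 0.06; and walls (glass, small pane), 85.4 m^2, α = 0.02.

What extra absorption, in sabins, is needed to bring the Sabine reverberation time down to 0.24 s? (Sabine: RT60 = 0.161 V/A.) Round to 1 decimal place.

64.7 sabins

Equivalent absorption area: A₁ = 51.2*0.68 + 18.4*0.02 + 15.2*0.12 + 51.2*0.06 + 85.4*0.02 = 41.788 m^2.
For T = 0.24 s, need A₂ = 0.161·V/T = 0.161·158.72/0.24 = 106.475 sabins.
Additional absorption ΔA = 106.475 − 41.788 = 64.7 sabins.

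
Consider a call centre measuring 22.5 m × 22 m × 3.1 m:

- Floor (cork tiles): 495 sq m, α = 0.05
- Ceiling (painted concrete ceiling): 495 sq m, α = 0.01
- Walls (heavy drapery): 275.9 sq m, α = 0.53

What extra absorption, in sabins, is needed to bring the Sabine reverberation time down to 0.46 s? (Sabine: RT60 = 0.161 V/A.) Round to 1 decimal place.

361.1 sabins

Summing Sᵢαᵢ: 24.750 + 4.950 + 146.227 → A₁ = 175.927 sabins.
Target A₂ = 0.161·1534.5/0.46 = 537.075 sabins (V = 1534.5 m³).
Shortfall: 537.075 − 175.927 = 361.1 sabins.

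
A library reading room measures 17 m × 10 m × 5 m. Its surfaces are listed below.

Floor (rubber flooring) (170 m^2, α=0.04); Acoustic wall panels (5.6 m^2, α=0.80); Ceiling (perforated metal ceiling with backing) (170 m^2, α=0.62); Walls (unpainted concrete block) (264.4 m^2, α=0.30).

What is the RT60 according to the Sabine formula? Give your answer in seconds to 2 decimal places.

0.70 seconds

Summing Sᵢαᵢ: 6.800 + 4.480 + 105.400 + 79.320 → A = 196.000 sabins.
Room volume: 850 m³.
RT60 = 0.161 · V / A = 0.161 × 850 / 196.000 = 0.70 s.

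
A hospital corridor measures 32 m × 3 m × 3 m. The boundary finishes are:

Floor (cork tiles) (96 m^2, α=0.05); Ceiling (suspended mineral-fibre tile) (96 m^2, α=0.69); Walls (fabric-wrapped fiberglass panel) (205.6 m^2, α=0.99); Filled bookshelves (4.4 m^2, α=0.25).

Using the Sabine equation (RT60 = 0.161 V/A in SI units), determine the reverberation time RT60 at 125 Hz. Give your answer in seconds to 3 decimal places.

Summing Sᵢαᵢ: 4.800 + 66.240 + 203.544 + 1.100 → A = 275.684 sabins.
V = 32·3·3 = 288 m³.
Sabine: RT60 = 0.161 × 288 / 275.684 = 0.168 s.

0.168 s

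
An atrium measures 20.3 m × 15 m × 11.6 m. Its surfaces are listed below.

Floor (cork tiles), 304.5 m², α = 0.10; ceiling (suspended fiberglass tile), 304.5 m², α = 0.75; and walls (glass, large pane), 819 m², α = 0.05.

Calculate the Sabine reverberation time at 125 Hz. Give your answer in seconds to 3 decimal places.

1.897 sec

A = Σ Sᵢαᵢ = 304.5·0.10 + 304.5·0.75 + 819·0.05 = 299.775 sabins.
Volume V = 20.3 × 15 × 11.6 = 3532.2 m³.
Sabine: RT60 = 0.161 × 3532.2 / 299.775 = 1.897 s.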